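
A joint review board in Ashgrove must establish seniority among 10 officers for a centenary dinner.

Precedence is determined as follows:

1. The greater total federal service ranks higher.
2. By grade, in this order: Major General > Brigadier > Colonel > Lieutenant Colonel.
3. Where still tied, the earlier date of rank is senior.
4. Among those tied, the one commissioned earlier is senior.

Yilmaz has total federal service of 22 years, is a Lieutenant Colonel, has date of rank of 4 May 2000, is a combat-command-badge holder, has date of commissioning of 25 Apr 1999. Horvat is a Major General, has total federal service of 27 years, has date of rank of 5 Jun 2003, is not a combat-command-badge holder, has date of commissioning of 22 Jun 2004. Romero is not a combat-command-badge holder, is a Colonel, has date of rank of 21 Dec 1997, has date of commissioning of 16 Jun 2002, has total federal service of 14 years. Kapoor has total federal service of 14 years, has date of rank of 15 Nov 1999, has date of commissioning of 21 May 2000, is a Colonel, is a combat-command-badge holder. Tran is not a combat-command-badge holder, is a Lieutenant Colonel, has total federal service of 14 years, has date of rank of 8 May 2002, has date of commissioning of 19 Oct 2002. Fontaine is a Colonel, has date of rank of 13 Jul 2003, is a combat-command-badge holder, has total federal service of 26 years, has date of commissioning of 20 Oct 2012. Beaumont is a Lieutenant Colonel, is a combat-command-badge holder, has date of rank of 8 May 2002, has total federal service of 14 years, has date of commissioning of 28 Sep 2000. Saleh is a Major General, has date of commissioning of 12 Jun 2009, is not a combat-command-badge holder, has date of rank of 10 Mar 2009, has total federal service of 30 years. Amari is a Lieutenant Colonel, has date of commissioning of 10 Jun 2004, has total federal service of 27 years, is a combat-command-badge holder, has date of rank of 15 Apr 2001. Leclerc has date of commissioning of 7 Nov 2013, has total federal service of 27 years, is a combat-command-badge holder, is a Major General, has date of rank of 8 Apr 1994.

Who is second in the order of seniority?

By total federal service (higher first): Saleh (30 years); then Leclerc, Horvat and Amari (each 27 years); then Fontaine (26 years); then Yilmaz (22 years); then Romero, Kapoor, Beaumont and Tran (each 14 years).
Among Leclerc, Horvat and Amari, by grade: Leclerc and Horvat (Major General) before Amari (Lieutenant Colonel).
Among Leclerc and Horvat, by date of rank (earlier first): Leclerc (8 Apr 1994) before Horvat (5 Jun 2003).
Among Romero, Kapoor, Beaumont and Tran, by grade: Romero and Kapoor (Colonel) before Beaumont and Tran (Lieutenant Colonel).
Among Romero and Kapoor, by date of rank (earlier first): Romero (21 Dec 1997) before Kapoor (15 Nov 1999).
Beaumont and Tran both have date of rank 8 May 2002, so the next rule applies.
Among Beaumont and Tran, by date of commissioning (earlier first): Beaumont (28 Sep 2000) before Tran (19 Oct 2002).
Order: Saleh, Leclerc, Horvat, Amari, Fontaine, Yilmaz, Romero, Kapoor, Beaumont, Tran.

Leclerc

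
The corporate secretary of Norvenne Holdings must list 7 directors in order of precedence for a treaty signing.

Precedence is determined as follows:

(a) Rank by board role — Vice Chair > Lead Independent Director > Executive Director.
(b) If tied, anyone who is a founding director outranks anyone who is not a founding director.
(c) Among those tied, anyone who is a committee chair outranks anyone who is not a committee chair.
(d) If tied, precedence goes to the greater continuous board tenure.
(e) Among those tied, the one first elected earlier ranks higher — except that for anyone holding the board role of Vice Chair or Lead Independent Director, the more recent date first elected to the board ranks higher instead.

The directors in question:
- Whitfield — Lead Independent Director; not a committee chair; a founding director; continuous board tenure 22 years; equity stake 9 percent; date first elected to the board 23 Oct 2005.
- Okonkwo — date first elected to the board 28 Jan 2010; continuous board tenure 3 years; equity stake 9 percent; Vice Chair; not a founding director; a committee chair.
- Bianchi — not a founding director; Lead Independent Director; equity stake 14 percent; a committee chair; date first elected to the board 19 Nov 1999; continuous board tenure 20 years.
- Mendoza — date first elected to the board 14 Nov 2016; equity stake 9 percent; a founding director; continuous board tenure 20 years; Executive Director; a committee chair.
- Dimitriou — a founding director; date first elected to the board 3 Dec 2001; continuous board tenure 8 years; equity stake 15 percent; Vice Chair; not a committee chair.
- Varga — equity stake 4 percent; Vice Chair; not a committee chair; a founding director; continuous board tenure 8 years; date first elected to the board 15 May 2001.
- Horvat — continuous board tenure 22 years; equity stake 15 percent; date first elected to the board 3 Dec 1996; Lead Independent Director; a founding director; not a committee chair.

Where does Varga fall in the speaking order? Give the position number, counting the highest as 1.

2

By board role: Dimitriou, Varga and Okonkwo (Vice Chair); then Whitfield, Horvat and Bianchi (Lead Independent Director); then Mendoza (Executive Director).
Among Dimitriou, Varga and Okonkwo, a founding director before not a founding director: Dimitriou and Varga (a founding director) before Okonkwo (not a founding director).
Dimitriou and Varga are each not a committee chair, so the next rule applies.
Dimitriou and Varga both have continuous board tenure 8 years, so the next rule applies.
Among Dimitriou and Varga, by date first elected to the board (later first) (reversed rule for this group): Dimitriou (3 Dec 2001) before Varga (15 May 2001).
Among Whitfield, Horvat and Bianchi, a founding director before not a founding director: Whitfield and Horvat (a founding director) before Bianchi (not a founding director).
Whitfield and Horvat are each not a committee chair, so the next rule applies.
Whitfield and Horvat both have continuous board tenure 22 years, so the next rule applies.
Among Whitfield and Horvat, by date first elected to the board (later first) (reversed rule for this group): Whitfield (23 Oct 2005) before Horvat (3 Dec 1996).
Order: Dimitriou, Varga, Okonkwo, Whitfield, Horvat, Bianchi, Mendoza. So position 2.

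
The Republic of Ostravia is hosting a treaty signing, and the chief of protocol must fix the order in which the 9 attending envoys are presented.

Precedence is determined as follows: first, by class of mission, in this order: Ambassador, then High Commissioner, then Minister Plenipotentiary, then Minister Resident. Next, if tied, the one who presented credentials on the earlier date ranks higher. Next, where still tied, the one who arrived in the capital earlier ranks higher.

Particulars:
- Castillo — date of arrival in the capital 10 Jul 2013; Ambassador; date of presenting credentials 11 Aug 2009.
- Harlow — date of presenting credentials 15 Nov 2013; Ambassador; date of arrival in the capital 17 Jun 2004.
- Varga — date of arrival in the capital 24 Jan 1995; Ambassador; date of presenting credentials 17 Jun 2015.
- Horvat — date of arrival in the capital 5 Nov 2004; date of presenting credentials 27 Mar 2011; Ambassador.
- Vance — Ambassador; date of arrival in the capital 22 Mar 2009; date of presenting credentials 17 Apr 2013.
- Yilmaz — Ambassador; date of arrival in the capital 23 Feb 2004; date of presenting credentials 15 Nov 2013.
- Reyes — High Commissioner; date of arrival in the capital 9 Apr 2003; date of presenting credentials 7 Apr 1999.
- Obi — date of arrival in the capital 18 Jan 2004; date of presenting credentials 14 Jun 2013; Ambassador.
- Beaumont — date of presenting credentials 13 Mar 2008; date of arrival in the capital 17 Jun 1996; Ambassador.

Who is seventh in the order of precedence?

By class of mission: Beaumont, Castillo, Horvat, Vance, Obi, Yilmaz, Harlow and Varga (Ambassador); then Reyes (High Commissioner).
Among Beaumont, Castillo, Horvat, Vance, Obi, Yilmaz, Harlow and Varga, by date of presenting credentials (earlier first): Beaumont (13 Mar 2008) before Castillo (11 Aug 2009) before Horvat (27 Mar 2011) before Vance (17 Apr 2013) before Obi (14 Jun 2013) before Yilmaz and Harlow (15 Nov 2013) before Varga (17 Jun 2015).
Among Yilmaz and Harlow, by date of arrival in the capital (earlier first): Yilmaz (23 Feb 2004) before Harlow (17 Jun 2004).
Order: Beaumont, Castillo, Horvat, Vance, Obi, Yilmaz, Harlow, Varga, Reyes.

Harlow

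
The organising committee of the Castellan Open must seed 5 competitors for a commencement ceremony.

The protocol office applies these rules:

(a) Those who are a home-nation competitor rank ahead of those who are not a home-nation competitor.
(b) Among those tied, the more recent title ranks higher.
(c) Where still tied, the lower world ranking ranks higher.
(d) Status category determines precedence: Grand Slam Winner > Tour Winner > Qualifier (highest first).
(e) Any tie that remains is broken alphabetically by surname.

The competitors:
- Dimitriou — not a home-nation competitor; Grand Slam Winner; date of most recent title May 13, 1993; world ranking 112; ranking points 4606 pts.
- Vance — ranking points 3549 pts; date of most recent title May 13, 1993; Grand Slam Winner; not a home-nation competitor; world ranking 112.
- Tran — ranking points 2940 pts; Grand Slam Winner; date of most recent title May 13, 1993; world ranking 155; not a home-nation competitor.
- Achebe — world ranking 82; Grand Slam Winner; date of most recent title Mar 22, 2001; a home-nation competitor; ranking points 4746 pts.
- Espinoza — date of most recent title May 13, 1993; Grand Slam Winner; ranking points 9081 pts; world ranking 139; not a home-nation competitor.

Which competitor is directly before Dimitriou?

Achebe

By the first rule: Achebe (a home-nation competitor); then Dimitriou, Vance, Espinoza and Tran (each not a home-nation competitor).
Dimitriou, Vance, Espinoza and Tran all have date of most recent title May 13, 1993, so the next rule applies.
Among Dimitriou, Vance, Espinoza and Tran, by world ranking (lower first): Dimitriou and Vance (112) before Espinoza (139) before Tran (155).
Dimitriou and Vance are each Grand Slam Winner, so the next rule applies.
Among Dimitriou and Vance, alphabetically by surname: Dimitriou before Vance.
Order: Achebe, Dimitriou, Vance, Espinoza, Tran.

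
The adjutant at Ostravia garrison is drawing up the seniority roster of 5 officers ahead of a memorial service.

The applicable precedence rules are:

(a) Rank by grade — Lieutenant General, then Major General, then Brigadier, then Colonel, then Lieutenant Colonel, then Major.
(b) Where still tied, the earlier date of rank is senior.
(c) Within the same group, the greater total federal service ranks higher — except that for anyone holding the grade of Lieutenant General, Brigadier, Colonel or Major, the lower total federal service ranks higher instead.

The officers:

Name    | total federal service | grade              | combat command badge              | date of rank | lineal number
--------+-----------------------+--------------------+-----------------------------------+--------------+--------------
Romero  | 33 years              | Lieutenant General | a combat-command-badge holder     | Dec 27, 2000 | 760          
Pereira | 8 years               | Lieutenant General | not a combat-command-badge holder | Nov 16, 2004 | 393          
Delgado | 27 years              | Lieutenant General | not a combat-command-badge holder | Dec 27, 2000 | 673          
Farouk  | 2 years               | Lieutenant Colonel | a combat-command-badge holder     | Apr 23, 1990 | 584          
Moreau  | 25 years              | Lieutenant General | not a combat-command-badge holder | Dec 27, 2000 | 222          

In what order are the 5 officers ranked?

By grade: Moreau, Delgado, Romero and Pereira (Lieutenant General); then Farouk (Lieutenant Colonel).
Among Moreau, Delgado, Romero and Pereira, by date of rank (earlier first): Moreau, Delgado and Romero (Dec 27, 2000) before Pereira (Nov 16, 2004).
Among Moreau, Delgado and Romero, by total federal service (lower first) (reversed rule for this group): Moreau (25 years) before Delgado (27 years) before Romero (33 years).
Full order: Moreau, Delgado, Romero, Pereira, Farouk.

Moreau, Delgado, Romero, Pereira, Farouk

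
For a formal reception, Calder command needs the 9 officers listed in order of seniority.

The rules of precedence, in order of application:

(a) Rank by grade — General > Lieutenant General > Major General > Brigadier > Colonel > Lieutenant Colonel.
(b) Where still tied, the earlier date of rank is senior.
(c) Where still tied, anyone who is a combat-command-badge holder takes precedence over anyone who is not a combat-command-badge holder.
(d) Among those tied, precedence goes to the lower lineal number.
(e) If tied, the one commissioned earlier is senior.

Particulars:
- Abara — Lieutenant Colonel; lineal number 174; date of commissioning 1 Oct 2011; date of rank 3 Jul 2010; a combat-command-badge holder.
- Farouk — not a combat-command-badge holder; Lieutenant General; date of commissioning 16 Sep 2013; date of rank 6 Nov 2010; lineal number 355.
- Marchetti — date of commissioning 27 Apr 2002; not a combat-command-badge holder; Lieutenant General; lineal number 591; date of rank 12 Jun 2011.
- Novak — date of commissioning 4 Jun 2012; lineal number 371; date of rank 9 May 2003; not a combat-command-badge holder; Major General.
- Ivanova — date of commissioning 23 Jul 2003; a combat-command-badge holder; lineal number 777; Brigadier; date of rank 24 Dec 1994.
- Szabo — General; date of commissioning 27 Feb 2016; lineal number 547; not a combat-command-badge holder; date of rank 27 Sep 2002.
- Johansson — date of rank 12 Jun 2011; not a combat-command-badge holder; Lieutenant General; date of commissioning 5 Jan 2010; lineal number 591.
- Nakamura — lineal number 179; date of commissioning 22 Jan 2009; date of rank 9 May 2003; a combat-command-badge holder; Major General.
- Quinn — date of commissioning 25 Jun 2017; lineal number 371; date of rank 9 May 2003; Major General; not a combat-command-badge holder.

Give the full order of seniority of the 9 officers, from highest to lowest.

Szabo, Farouk, Marchetti, Johansson, Nakamura, Novak, Quinn, Ivanova, Abara

By grade: Szabo (General); then Farouk, Marchetti and Johansson (Lieutenant General); then Nakamura, Novak and Quinn (Major General); then Ivanova (Brigadier); then Abara (Lieutenant Colonel).
Among Farouk, Marchetti and Johansson, by date of rank (earlier first): Farouk (6 Nov 2010) before Marchetti and Johansson (12 Jun 2011).
Marchetti and Johansson are each not a combat-command-badge holder, so the next rule applies.
Marchetti and Johansson both have lineal number 591, so the next rule applies.
Among Marchetti and Johansson, by date of commissioning (earlier first): Marchetti (27 Apr 2002) before Johansson (5 Jan 2010).
Nakamura, Novak and Quinn all have date of rank 9 May 2003, so the next rule applies.
Among Nakamura, Novak and Quinn, a combat-command-badge holder before not a combat-command-badge holder: Nakamura (a combat-command-badge holder) before Novak and Quinn (not a combat-command-badge holder).
Novak and Quinn both have lineal number 371, so the next rule applies.
Among Novak and Quinn, by date of commissioning (earlier first): Novak (4 Jun 2012) before Quinn (25 Jun 2017).
Full order: Szabo, Farouk, Marchetti, Johansson, Nakamura, Novak, Quinn, Ivanova, Abara.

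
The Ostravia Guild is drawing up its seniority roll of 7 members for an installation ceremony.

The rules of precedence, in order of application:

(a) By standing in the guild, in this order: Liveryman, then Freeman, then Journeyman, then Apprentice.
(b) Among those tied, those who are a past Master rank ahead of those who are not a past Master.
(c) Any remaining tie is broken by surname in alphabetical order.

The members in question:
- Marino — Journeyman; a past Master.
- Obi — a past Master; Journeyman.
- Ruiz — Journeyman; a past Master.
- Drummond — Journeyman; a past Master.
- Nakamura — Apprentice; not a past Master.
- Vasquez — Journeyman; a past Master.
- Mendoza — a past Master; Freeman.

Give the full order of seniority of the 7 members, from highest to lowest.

By standing in the guild: Mendoza (Freeman); then Drummond, Marino, Obi, Ruiz and Vasquez (Journeyman); then Nakamura (Apprentice).
Drummond, Marino, Obi, Ruiz and Vasquez are each a past Master, so the next rule applies.
Among Drummond, Marino, Obi, Ruiz and Vasquez, alphabetically by surname: Drummond before Marino before Obi before Ruiz before Vasquez.
Full order: Mendoza, Drummond, Marino, Obi, Ruiz, Vasquez, Nakamura.

Mendoza, Drummond, Marino, Obi, Ruiz, Vasquez, Nakamura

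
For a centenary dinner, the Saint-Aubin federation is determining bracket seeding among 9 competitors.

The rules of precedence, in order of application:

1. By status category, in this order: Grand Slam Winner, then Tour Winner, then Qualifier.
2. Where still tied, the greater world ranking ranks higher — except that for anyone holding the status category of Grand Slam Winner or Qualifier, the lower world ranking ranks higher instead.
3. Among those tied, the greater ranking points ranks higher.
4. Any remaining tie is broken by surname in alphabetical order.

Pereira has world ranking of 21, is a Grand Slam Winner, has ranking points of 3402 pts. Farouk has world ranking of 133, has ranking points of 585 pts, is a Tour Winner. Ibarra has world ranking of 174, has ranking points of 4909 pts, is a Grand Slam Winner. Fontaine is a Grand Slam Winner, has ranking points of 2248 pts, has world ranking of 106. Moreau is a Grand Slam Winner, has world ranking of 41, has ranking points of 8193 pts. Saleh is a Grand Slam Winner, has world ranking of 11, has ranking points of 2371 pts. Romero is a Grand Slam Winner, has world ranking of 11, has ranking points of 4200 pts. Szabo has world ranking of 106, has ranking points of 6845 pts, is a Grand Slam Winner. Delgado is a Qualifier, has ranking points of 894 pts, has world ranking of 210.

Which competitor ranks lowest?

By status category: Romero, Saleh, Pereira, Moreau, Szabo, Fontaine and Ibarra (Grand Slam Winner); then Farouk (Tour Winner); then Delgado (Qualifier).
Among Romero, Saleh, Pereira, Moreau, Szabo, Fontaine and Ibarra, by world ranking (lower first) (reversed rule for this group): Romero and Saleh (11) before Pereira (21) before Moreau (41) before Szabo and Fontaine (106) before Ibarra (174).
Among Romero and Saleh, by ranking points (higher first): Romero (4200 pts) before Saleh (2371 pts).
Among Szabo and Fontaine, by ranking points (higher first): Szabo (6845 pts) before Fontaine (2248 pts).
Order: Romero, Saleh, Pereira, Moreau, Szabo, Fontaine, Ibarra, Farouk, Delgado.

Delgado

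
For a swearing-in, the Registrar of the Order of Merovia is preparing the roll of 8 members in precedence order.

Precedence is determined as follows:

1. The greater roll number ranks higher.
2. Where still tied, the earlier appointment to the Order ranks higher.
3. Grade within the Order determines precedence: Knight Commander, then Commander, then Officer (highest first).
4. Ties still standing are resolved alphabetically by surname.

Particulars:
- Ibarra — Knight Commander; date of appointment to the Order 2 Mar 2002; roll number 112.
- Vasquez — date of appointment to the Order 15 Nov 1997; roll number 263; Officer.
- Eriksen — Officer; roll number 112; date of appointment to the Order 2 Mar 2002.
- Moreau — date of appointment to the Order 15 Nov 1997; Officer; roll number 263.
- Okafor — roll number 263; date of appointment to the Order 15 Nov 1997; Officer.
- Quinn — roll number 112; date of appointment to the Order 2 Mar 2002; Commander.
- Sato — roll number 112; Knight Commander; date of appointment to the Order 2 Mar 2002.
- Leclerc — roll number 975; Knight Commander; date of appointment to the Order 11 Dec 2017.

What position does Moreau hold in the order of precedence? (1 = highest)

By roll number (higher first): Leclerc (975); then Moreau, Okafor and Vasquez (each 263); then Ibarra, Sato, Quinn and Eriksen (each 112).
Moreau, Okafor and Vasquez all have date of appointment to the Order 15 Nov 1997, so the next rule applies.
Moreau, Okafor and Vasquez are each Officer, so the next rule applies.
Among Moreau, Okafor and Vasquez, alphabetically by surname: Moreau before Okafor before Vasquez.
Ibarra, Sato, Quinn and Eriksen all have date of appointment to the Order 2 Mar 2002, so the next rule applies.
Among Ibarra, Sato, Quinn and Eriksen, by grade within the Order: Ibarra and Sato (Knight Commander) before Quinn (Commander) before Eriksen (Officer).
Among Ibarra and Sato, alphabetically by surname: Ibarra before Sato.
Order: Leclerc, Moreau, Okafor, Vasquez, Ibarra, Sato, Quinn, Eriksen. So position 2.

2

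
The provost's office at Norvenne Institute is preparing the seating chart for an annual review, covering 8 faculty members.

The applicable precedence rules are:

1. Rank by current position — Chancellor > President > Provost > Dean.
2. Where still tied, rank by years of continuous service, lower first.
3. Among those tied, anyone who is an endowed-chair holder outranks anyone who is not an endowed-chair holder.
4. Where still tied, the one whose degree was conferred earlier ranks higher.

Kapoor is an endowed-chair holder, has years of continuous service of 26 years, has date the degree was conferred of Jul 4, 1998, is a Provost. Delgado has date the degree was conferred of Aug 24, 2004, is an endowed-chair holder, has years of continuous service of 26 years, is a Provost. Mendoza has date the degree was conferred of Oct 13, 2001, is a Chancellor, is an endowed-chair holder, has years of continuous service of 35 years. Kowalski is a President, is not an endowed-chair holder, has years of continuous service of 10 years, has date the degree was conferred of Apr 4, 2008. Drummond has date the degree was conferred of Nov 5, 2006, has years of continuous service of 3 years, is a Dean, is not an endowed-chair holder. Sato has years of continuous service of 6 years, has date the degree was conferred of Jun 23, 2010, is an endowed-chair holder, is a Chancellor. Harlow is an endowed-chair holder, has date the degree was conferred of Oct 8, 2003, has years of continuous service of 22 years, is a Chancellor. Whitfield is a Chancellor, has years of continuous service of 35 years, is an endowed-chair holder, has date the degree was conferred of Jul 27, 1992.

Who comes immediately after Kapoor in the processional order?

By current position: Sato, Harlow, Whitfield and Mendoza (Chancellor); then Kowalski (President); then Kapoor and Delgado (Provost); then Drummond (Dean).
Among Sato, Harlow, Whitfield and Mendoza, by years of continuous service (lower first): Sato (6 years) before Harlow (22 years) before Whitfield and Mendoza (35 years).
Whitfield and Mendoza are each an endowed-chair holder, so the next rule applies.
Among Whitfield and Mendoza, by date the degree was conferred (earlier first): Whitfield (Jul 27, 1992) before Mendoza (Oct 13, 2001).
Kapoor and Delgado both have years of continuous service 26 years, so the next rule applies.
Kapoor and Delgado are each an endowed-chair holder, so the next rule applies.
Among Kapoor and Delgado, by date the degree was conferred (earlier first): Kapoor (Jul 4, 1998) before Delgado (Aug 24, 2004).
Order: Sato, Harlow, Whitfield, Mendoza, Kowalski, Kapoor, Delgado, Drummond.

Delgado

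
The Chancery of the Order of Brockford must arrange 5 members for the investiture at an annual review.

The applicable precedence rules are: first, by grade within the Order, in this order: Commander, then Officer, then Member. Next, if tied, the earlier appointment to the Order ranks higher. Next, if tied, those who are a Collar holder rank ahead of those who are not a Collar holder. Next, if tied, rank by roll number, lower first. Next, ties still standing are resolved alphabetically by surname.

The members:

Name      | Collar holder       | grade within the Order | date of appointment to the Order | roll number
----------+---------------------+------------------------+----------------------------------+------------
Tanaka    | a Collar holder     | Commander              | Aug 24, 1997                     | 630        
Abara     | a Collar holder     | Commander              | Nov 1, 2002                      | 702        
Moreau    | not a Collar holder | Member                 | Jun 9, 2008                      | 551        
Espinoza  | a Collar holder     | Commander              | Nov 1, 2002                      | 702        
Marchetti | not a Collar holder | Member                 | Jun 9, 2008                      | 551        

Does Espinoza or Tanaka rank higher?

By grade within the Order: Tanaka, Abara and Espinoza (Commander); then Marchetti and Moreau (Member).
Among Tanaka, Abara and Espinoza, by date of appointment to the Order (earlier first): Tanaka (Aug 24, 1997) before Abara and Espinoza (Nov 1, 2002).
Abara and Espinoza are each a Collar holder, so the next rule applies.
Abara and Espinoza both have roll number 702, so the next rule applies.
Among Abara and Espinoza, alphabetically by surname: Abara before Espinoza.
Marchetti and Moreau both have date of appointment to the Order Jun 9, 2008, so the next rule applies.
Marchetti and Moreau are each not a Collar holder, so the next rule applies.
Marchetti and Moreau both have roll number 551, so the next rule applies.
Among Marchetti and Moreau, alphabetically by surname: Marchetti before Moreau.
So Tanaka takes precedence.

Tanaka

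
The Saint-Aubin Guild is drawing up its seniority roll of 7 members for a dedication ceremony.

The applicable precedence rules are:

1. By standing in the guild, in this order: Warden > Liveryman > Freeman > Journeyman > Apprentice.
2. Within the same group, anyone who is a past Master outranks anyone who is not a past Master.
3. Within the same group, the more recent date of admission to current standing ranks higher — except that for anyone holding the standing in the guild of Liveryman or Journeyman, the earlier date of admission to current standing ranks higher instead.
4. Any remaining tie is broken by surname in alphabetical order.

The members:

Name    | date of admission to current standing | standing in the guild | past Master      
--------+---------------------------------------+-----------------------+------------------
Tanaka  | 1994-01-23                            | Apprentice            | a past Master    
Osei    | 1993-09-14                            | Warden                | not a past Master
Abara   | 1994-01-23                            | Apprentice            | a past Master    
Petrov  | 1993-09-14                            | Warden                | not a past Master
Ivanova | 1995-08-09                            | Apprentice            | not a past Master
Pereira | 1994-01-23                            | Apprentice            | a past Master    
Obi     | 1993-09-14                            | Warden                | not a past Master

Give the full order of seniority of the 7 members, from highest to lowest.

Obi, Osei, Petrov, Abara, Pereira, Tanaka, Ivanova

By standing in the guild: Obi, Osei and Petrov (Warden); then Abara, Pereira, Tanaka and Ivanova (Apprentice).
Obi, Osei and Petrov are each not a past Master, so the next rule applies.
Obi, Osei and Petrov all have date of admission to current standing 1993-09-14, so the next rule applies.
Among Obi, Osei and Petrov, alphabetically by surname: Obi before Osei before Petrov.
Among Abara, Pereira, Tanaka and Ivanova, a past Master before not a past Master: Abara, Pereira and Tanaka (a past Master) before Ivanova (not a past Master).
Abara, Pereira and Tanaka all have date of admission to current standing 1994-01-23, so the next rule applies.
Among Abara, Pereira and Tanaka, alphabetically by surname: Abara before Pereira before Tanaka.
Full order: Obi, Osei, Petrov, Abara, Pereira, Tanaka, Ivanova.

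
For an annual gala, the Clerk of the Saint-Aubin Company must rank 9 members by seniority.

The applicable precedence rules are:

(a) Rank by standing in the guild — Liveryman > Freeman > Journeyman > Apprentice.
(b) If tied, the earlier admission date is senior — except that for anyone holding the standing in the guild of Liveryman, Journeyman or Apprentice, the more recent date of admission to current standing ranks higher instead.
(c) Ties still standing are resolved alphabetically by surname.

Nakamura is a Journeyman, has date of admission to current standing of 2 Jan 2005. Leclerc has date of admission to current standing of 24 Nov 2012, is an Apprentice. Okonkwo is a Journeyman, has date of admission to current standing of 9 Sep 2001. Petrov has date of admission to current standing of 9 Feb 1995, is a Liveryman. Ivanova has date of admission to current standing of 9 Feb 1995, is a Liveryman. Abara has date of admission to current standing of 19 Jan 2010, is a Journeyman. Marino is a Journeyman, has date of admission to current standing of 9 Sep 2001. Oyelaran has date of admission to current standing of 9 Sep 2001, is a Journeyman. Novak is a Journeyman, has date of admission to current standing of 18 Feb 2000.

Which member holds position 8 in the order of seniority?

Novak

By standing in the guild: Ivanova and Petrov (Liveryman); then Abara, Nakamura, Marino, Okonkwo, Oyelaran and Novak (Journeyman); then Leclerc (Apprentice).
Ivanova and Petrov both have date of admission to current standing 9 Feb 1995, so the next rule applies.
Among Ivanova and Petrov, alphabetically by surname: Ivanova before Petrov.
Among Abara, Nakamura, Marino, Okonkwo, Oyelaran and Novak, by date of admission to current standing (later first) (reversed rule for this group): Abara (19 Jan 2010) before Nakamura (2 Jan 2005) before Marino, Okonkwo and Oyelaran (9 Sep 2001) before Novak (18 Feb 2000).
Among Marino, Okonkwo and Oyelaran, alphabetically by surname: Marino before Okonkwo before Oyelaran.
Order: Ivanova, Petrov, Abara, Nakamura, Marino, Okonkwo, Oyelaran, Novak, Leclerc.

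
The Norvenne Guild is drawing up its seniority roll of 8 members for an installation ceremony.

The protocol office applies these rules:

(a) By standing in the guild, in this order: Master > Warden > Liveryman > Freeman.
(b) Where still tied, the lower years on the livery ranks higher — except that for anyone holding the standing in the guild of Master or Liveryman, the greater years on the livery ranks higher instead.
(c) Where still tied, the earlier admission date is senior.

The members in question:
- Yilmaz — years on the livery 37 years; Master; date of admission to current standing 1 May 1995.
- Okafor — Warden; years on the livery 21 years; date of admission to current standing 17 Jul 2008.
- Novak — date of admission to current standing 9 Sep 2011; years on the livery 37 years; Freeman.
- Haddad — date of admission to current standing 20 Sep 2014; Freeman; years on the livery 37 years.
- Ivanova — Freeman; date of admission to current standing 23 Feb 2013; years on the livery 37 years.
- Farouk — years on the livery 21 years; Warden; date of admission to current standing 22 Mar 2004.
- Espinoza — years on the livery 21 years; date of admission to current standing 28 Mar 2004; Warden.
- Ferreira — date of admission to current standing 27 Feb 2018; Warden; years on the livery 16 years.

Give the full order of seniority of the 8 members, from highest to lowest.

By standing in the guild: Yilmaz (Master); then Ferreira, Farouk, Espinoza and Okafor (Warden); then Novak, Ivanova and Haddad (Freeman).
Among Ferreira, Farouk, Espinoza and Okafor, by years on the livery (lower first): Ferreira (16 years) before Farouk, Espinoza and Okafor (21 years).
Among Farouk, Espinoza and Okafor, by date of admission to current standing (earlier first): Farouk (22 Mar 2004) before Espinoza (28 Mar 2004) before Okafor (17 Jul 2008).
Novak, Ivanova and Haddad all have years on the livery 37 years, so the next rule applies.
Among Novak, Ivanova and Haddad, by date of admission to current standing (earlier first): Novak (9 Sep 2011) before Ivanova (23 Feb 2013) before Haddad (20 Sep 2014).
Full order: Yilmaz, Ferreira, Farouk, Espinoza, Okafor, Novak, Ivanova, Haddad.

Yilmaz, Ferreira, Farouk, Espinoza, Okafor, Novak, Ivanova, Haddad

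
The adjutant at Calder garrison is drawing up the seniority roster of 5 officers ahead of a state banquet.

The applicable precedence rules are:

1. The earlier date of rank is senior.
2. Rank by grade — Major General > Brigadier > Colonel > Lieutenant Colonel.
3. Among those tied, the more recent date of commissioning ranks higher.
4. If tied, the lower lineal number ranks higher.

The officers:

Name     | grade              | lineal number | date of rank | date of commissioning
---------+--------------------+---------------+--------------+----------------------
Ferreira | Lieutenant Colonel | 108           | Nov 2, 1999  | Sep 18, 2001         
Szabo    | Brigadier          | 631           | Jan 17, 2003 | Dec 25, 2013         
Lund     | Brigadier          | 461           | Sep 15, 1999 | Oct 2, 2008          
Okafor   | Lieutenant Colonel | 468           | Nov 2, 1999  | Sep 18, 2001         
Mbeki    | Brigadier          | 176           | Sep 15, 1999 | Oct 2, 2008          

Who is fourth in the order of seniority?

Okafor

By date of rank (earlier first): Mbeki and Lund (both Sep 15, 1999); then Ferreira and Okafor (both Nov 2, 1999); then Szabo (Jan 17, 2003).
Mbeki and Lund are each Brigadier, so the next rule applies.
Mbeki and Lund both have date of commissioning Oct 2, 2008, so the next rule applies.
Among Mbeki and Lund, by lineal number (lower first): Mbeki (176) before Lund (461).
Ferreira and Okafor are each Lieutenant Colonel, so the next rule applies.
Ferreira and Okafor both have date of commissioning Sep 18, 2001, so the next rule applies.
Among Ferreira and Okafor, by lineal number (lower first): Ferreira (108) before Okafor (468).
Order: Mbeki, Lund, Ferreira, Okafor, Szabo.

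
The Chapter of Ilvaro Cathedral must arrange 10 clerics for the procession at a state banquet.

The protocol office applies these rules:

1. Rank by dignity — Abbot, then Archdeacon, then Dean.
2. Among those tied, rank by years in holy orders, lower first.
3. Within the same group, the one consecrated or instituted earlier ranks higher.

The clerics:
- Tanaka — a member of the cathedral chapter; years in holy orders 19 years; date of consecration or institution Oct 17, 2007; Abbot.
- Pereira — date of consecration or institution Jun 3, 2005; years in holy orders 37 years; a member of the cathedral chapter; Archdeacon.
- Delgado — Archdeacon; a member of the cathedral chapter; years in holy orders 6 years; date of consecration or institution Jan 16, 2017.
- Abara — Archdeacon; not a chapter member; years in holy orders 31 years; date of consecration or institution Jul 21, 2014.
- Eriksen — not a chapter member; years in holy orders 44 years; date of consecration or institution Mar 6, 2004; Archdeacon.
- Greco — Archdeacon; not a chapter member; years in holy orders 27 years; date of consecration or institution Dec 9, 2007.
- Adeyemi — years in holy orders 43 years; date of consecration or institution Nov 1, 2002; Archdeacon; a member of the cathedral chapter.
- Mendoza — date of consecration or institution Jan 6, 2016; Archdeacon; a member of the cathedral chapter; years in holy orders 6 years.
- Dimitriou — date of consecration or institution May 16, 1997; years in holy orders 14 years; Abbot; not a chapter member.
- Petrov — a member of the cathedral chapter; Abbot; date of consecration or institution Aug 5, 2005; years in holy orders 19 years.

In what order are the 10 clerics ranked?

Dimitriou, Petrov, Tanaka, Mendoza, Delgado, Greco, Abara, Pereira, Adeyemi, Eriksen

By dignity: Dimitriou, Petrov and Tanaka (Abbot); then Mendoza, Delgado, Greco, Abara, Pereira, Adeyemi and Eriksen (Archdeacon).
Among Dimitriou, Petrov and Tanaka, by years in holy orders (lower first): Dimitriou (14 years) before Petrov and Tanaka (19 years).
Among Petrov and Tanaka, by date of consecration or institution (earlier first): Petrov (Aug 5, 2005) before Tanaka (Oct 17, 2007).
Among Mendoza, Delgado, Greco, Abara, Pereira, Adeyemi and Eriksen, by years in holy orders (lower first): Mendoza and Delgado (6 years) before Greco (27 years) before Abara (31 years) before Pereira (37 years) before Adeyemi (43 years) before Eriksen (44 years).
Among Mendoza and Delgado, by date of consecration or institution (earlier first): Mendoza (Jan 6, 2016) before Delgado (Jan 16, 2017).
Full order: Dimitriou, Petrov, Tanaka, Mendoza, Delgado, Greco, Abara, Pereira, Adeyemi, Eriksen.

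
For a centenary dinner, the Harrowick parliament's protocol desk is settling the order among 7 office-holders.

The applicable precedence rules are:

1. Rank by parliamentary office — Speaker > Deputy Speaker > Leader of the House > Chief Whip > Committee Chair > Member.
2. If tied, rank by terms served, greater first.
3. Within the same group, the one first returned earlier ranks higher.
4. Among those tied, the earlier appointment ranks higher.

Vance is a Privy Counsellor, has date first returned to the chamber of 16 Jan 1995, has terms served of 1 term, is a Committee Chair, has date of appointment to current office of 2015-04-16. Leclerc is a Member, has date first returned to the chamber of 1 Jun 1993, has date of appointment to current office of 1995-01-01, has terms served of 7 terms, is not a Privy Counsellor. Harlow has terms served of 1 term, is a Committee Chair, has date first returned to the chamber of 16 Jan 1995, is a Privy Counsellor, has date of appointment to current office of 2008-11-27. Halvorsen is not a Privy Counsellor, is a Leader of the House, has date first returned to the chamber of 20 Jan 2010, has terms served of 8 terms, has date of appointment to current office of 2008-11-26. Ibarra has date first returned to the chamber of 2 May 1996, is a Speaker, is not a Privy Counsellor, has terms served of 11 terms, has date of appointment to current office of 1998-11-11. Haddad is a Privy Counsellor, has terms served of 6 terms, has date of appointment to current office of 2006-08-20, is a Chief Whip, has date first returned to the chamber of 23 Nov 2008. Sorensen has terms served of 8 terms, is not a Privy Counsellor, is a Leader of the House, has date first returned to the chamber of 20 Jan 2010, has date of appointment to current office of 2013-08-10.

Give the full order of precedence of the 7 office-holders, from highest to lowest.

Ibarra, Halvorsen, Sorensen, Haddad, Harlow, Vance, Leclerc

By parliamentary office: Ibarra (Speaker); then Halvorsen and Sorensen (Leader of the House); then Haddad (Chief Whip); then Harlow and Vance (Committee Chair); then Leclerc (Member).
Halvorsen and Sorensen both have terms served 8 terms, so the next rule applies.
Halvorsen and Sorensen both have date first returned to the chamber 20 Jan 2010, so the next rule applies.
Among Halvorsen and Sorensen, by date of appointment to current office (earlier first): Halvorsen (2008-11-26) before Sorensen (2013-08-10).
Harlow and Vance both have terms served 1 term, so the next rule applies.
Harlow and Vance both have date first returned to the chamber 16 Jan 1995, so the next rule applies.
Among Harlow and Vance, by date of appointment to current office (earlier first): Harlow (2008-11-27) before Vance (2015-04-16).
Full order: Ibarra, Halvorsen, Sorensen, Haddad, Harlow, Vance, Leclerc.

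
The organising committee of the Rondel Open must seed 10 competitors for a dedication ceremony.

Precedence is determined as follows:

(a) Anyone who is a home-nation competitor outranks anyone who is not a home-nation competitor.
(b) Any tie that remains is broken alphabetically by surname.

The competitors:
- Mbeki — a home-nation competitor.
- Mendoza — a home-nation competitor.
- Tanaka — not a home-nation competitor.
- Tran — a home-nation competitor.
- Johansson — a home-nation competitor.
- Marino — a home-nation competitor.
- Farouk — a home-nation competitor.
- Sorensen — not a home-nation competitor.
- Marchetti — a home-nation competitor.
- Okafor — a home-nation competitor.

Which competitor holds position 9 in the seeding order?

Sorensen

By the first rule: Farouk, Johansson, Marchetti, Marino, Mbeki, Mendoza, Okafor and Tran (each a home-nation competitor); then Sorensen and Tanaka (both not a home-nation competitor).
Among Farouk, Johansson, Marchetti, Marino, Mbeki, Mendoza, Okafor and Tran, alphabetically by surname: Farouk before Johansson before Marchetti before Marino before Mbeki before Mendoza before Okafor before Tran.
Among Sorensen and Tanaka, alphabetically by surname: Sorensen before Tanaka.
Order: Farouk, Johansson, Marchetti, Marino, Mbeki, Mendoza, Okafor, Tran, Sorensen, Tanaka.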